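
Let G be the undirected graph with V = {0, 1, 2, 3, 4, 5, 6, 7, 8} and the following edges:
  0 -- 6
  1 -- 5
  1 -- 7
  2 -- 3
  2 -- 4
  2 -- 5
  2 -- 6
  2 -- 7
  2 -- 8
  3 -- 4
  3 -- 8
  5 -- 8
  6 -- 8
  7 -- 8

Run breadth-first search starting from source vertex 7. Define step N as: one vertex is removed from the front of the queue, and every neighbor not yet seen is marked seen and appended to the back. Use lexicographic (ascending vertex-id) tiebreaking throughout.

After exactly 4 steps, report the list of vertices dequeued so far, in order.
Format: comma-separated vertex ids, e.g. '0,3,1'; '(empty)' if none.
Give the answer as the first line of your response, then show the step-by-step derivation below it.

7,1,2,8

step 1: dequeue 7; queue=[1,2,8]; order=7
step 2: dequeue 1; queue=[2,8,5]; order=7,1
step 3: dequeue 2; queue=[8,5,3,4,6]; order=7,1,2
step 4: dequeue 8; queue=[5,3,4,6]; order=7,1,2,8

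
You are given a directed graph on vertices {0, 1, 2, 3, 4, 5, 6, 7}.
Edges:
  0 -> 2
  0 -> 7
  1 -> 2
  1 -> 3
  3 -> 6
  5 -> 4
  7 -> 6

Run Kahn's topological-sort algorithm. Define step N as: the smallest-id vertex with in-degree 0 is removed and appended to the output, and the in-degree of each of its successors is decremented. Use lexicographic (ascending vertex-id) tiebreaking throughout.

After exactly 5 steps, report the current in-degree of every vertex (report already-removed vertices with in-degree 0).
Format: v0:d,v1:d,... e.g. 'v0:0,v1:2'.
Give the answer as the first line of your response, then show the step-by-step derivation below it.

v0:0,v1:0,v2:0,v3:0,v4:0,v5:0,v6:1,v7:0

step 1: output 0; order=[0]; indeg=(0,0,1,1,1,0,2,0)
step 2: output 1; order=[0,1]; indeg=(0,0,0,0,1,0,2,0)
step 3: output 2; order=[0,1,2]; indeg=(0,0,0,0,1,0,2,0)
step 4: output 3; order=[0,1,2,3]; indeg=(0,0,0,0,1,0,1,0)
step 5: output 5; order=[0,1,2,3,5]; indeg=(0,0,0,0,0,0,1,0)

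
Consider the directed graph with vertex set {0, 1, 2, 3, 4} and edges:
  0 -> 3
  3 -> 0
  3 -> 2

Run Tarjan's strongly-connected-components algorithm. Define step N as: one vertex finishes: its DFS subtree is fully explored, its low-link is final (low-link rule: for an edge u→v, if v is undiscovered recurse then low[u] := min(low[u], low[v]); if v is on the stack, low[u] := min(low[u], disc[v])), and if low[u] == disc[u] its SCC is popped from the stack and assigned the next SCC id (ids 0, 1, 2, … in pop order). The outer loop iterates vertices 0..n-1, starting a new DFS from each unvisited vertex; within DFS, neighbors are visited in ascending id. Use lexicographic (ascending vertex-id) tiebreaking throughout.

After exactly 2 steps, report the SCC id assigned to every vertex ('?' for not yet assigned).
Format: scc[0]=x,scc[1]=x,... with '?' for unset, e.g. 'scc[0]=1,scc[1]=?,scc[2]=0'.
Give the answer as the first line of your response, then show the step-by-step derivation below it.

scc[0]=?,scc[1]=?,scc[2]=0,scc[3]=?,scc[4]=?

step 1: low=(low[0]=0,low[1]=?,low[2]=2,low[3]=0,low[4]=?); scc=(scc[0]=?,scc[1]=?,scc[2]=0,scc[3]=?,scc[4]=?)
step 2: low=(low[0]=0,low[1]=?,low[2]=2,low[3]=0,low[4]=?); scc=(scc[0]=?,scc[1]=?,scc[2]=0,scc[3]=?,scc[4]=?)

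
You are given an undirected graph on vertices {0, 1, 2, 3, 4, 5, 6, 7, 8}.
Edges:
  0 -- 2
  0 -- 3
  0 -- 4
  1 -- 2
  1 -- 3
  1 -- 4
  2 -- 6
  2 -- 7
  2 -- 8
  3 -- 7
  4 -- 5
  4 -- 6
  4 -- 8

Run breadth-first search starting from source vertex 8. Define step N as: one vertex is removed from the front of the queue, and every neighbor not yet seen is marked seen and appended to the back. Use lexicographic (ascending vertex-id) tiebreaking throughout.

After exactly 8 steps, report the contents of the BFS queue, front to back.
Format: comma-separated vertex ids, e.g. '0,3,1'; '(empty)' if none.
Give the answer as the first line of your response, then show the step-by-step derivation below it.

3

step 1: dequeue 8; queue=[2,4]; order=8
step 2: dequeue 2; queue=[4,0,1,6,7]; order=8,2
step 3: dequeue 4; queue=[0,1,6,7,5]; order=8,2,4
step 4: dequeue 0; queue=[1,6,7,5,3]; order=8,2,4,0
step 5: dequeue 1; queue=[6,7,5,3]; order=8,2,4,0,1
step 6: dequeue 6; queue=[7,5,3]; order=8,2,4,0,1,6
step 7: dequeue 7; queue=[5,3]; order=8,2,4,0,1,6,7
step 8: dequeue 5; queue=[3]; order=8,2,4,0,1,6,7,5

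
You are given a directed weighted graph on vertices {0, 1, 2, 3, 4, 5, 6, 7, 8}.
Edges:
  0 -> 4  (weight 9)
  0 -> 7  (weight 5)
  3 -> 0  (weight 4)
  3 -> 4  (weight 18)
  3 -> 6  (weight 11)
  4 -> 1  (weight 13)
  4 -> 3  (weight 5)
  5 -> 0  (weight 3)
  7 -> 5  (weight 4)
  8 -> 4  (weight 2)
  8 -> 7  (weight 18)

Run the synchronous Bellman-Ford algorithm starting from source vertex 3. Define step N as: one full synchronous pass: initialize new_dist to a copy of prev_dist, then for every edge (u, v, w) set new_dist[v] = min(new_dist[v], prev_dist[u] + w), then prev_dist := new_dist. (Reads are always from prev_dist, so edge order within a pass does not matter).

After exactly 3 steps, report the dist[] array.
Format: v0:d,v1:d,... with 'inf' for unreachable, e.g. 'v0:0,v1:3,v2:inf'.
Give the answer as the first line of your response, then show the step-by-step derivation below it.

v0:4,v1:26,v2:inf,v3:0,v4:13,v5:13,v6:11,v7:9,v8:inf

step 1: dist = v0:4,v1:inf,v2:inf,v3:0,v4:18,v5:inf,v6:11,v7:inf,v8:inf
step 2: dist = v0:4,v1:31,v2:inf,v3:0,v4:13,v5:inf,v6:11,v7:9,v8:inf
step 3: dist = v0:4,v1:26,v2:inf,v3:0,v4:13,v5:13,v6:11,v7:9,v8:inf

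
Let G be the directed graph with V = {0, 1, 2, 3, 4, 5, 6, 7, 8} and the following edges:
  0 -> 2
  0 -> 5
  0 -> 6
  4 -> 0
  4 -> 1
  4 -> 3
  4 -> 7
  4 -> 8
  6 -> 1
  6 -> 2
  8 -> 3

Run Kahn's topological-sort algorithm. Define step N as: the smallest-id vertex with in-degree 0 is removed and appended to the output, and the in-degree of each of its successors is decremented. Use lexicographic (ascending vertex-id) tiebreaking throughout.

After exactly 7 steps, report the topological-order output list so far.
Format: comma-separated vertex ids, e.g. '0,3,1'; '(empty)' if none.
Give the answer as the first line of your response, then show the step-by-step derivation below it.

4,0,5,6,1,2,7

step 1: output 4; order=[4]; indeg=(0,1,2,1,0,1,1,0,0)
step 2: output 0; order=[4,0]; indeg=(0,1,1,1,0,0,0,0,0)
step 3: output 5; order=[4,0,5]; indeg=(0,1,1,1,0,0,0,0,0)
step 4: output 6; order=[4,0,5,6]; indeg=(0,0,0,1,0,0,0,0,0)
step 5: output 1; order=[4,0,5,6,1]; indeg=(0,0,0,1,0,0,0,0,0)
step 6: output 2; order=[4,0,5,6,1,2]; indeg=(0,0,0,1,0,0,0,0,0)
step 7: output 7; order=[4,0,5,6,1,2,7]; indeg=(0,0,0,1,0,0,0,0,0)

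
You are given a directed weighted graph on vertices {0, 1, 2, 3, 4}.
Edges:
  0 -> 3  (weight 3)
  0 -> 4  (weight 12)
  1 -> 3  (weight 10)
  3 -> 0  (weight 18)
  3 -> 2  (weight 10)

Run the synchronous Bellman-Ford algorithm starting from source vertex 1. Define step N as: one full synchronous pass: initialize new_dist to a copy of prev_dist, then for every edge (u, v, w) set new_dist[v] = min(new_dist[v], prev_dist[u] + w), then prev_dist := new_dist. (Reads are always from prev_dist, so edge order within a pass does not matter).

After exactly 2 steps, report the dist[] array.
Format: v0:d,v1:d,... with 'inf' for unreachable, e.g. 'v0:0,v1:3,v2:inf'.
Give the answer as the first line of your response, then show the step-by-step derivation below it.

v0:28,v1:0,v2:20,v3:10,v4:inf

step 1: dist = v0:inf,v1:0,v2:inf,v3:10,v4:inf
step 2: dist = v0:28,v1:0,v2:20,v3:10,v4:inf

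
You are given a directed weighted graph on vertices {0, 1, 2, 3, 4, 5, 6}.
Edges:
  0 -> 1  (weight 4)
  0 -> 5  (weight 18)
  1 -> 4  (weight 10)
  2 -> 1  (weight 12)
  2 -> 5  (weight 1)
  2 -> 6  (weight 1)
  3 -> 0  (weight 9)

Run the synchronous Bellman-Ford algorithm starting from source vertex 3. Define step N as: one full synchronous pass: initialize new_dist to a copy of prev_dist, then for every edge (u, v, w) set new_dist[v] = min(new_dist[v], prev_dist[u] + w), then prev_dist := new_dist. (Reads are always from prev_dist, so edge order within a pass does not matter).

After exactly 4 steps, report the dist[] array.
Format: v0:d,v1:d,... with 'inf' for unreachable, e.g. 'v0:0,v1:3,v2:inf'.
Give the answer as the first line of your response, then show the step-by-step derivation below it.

v0:9,v1:13,v2:inf,v3:0,v4:23,v5:27,v6:inf

step 1: dist = v0:9,v1:inf,v2:inf,v3:0,v4:inf,v5:inf,v6:inf
step 2: dist = v0:9,v1:13,v2:inf,v3:0,v4:inf,v5:27,v6:inf
step 3: dist = v0:9,v1:13,v2:inf,v3:0,v4:23,v5:27,v6:inf
step 4: dist = v0:9,v1:13,v2:inf,v3:0,v4:23,v5:27,v6:inf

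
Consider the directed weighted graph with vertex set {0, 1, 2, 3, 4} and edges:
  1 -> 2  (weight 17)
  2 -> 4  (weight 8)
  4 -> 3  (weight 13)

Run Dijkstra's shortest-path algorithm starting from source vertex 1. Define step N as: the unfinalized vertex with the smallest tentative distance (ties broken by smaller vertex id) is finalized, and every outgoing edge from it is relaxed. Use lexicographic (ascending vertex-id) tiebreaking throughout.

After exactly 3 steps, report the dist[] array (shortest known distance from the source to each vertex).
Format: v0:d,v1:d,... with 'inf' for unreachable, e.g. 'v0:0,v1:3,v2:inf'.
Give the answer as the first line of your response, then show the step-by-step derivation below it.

v0:inf,v1:0,v2:17,v3:38,v4:25

step 1: dist = v0:inf,v1:0,v2:17,v3:inf,v4:inf
step 2: dist = v0:inf,v1:0,v2:17,v3:inf,v4:25
step 3: dist = v0:inf,v1:0,v2:17,v3:38,v4:25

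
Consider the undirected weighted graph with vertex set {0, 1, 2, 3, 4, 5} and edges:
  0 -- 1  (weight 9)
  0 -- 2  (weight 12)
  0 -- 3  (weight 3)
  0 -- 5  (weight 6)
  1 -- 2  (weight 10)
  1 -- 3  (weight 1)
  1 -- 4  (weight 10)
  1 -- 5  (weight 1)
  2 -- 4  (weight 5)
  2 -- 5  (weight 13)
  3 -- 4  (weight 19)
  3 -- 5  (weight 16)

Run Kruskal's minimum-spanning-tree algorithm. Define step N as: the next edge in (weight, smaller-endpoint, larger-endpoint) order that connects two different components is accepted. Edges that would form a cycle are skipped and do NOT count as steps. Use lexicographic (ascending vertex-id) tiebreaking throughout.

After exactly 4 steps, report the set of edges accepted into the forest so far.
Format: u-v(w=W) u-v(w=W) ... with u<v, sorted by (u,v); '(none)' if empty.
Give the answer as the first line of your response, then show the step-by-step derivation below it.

0-3(w=3) 1-3(w=1) 1-5(w=1) 2-4(w=5)

step 1: add edge 1-3 (w=1); MST = {1-3(w=1)}
step 2: add edge 1-5 (w=1); MST = {1-3(w=1) 1-5(w=1)}
step 3: add edge 0-3 (w=3); MST = {0-3(w=3) 1-3(w=1) 1-5(w=1)}
step 4: add edge 2-4 (w=5); MST = {0-3(w=3) 1-3(w=1) 1-5(w=1) 2-4(w=5)}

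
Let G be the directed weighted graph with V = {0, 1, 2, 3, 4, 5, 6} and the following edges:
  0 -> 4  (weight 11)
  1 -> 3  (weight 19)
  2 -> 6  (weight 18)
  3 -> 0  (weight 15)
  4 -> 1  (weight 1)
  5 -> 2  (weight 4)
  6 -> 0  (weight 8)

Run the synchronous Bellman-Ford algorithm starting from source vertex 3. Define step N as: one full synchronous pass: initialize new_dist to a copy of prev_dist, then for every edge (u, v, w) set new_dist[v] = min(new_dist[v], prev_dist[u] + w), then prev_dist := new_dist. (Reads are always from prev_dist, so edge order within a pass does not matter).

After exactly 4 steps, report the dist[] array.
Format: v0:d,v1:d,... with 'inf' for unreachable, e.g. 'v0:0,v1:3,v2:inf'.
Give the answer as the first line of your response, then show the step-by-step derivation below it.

v0:15,v1:27,v2:inf,v3:0,v4:26,v5:inf,v6:inf

step 1: dist = v0:15,v1:inf,v2:inf,v3:0,v4:inf,v5:inf,v6:inf
step 2: dist = v0:15,v1:inf,v2:inf,v3:0,v4:26,v5:inf,v6:inf
step 3: dist = v0:15,v1:27,v2:inf,v3:0,v4:26,v5:inf,v6:inf
step 4: dist = v0:15,v1:27,v2:inf,v3:0,v4:26,v5:inf,v6:inf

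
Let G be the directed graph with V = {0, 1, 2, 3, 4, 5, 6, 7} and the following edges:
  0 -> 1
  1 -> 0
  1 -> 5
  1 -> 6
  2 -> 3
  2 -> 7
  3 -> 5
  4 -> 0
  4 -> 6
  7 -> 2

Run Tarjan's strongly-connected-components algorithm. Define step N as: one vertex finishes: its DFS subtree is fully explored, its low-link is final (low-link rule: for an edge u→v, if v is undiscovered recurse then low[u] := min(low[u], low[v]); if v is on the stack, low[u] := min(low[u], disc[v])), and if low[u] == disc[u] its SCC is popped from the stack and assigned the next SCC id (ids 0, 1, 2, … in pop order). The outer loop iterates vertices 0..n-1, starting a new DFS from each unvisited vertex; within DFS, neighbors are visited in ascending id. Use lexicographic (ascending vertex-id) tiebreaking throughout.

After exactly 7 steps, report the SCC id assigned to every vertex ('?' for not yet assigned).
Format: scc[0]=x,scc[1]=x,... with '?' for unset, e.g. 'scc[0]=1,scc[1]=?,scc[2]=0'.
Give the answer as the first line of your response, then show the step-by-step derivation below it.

scc[0]=2,scc[1]=2,scc[2]=4,scc[3]=3,scc[4]=?,scc[5]=0,scc[6]=1,scc[7]=4

step 1: low=(low[0]=0,low[1]=0,low[2]=?,low[3]=?,low[4]=?,low[5]=2,low[6]=?,low[7]=?); scc=(scc[0]=?,scc[1]=?,scc[2]=?,scc[3]=?,scc[4]=?,scc[5]=0,scc[6]=?,scc[7]=?)
step 2: low=(low[0]=0,low[1]=0,low[2]=?,low[3]=?,low[4]=?,low[5]=2,low[6]=3,low[7]=?); scc=(scc[0]=?,scc[1]=?,scc[2]=?,scc[3]=?,scc[4]=?,scc[5]=0,scc[6]=1,scc[7]=?)
step 3: low=(low[0]=0,low[1]=0,low[2]=?,low[3]=?,low[4]=?,low[5]=2,low[6]=3,low[7]=?); scc=(scc[0]=?,scc[1]=?,scc[2]=?,scc[3]=?,scc[4]=?,scc[5]=0,scc[6]=1,scc[7]=?)
step 4: low=(low[0]=0,low[1]=0,low[2]=?,low[3]=?,low[4]=?,low[5]=2,low[6]=3,low[7]=?); scc=(scc[0]=2,scc[1]=2,scc[2]=?,scc[3]=?,scc[4]=?,scc[5]=0,scc[6]=1,scc[7]=?)
step 5: low=(low[0]=0,low[1]=0,low[2]=4,low[3]=5,low[4]=?,low[5]=2,low[6]=3,low[7]=?); scc=(scc[0]=2,scc[1]=2,scc[2]=?,scc[3]=3,scc[4]=?,scc[5]=0,scc[6]=1,scc[7]=?)
step 6: low=(low[0]=0,low[1]=0,low[2]=4,low[3]=5,low[4]=?,low[5]=2,low[6]=3,low[7]=4); scc=(scc[0]=2,scc[1]=2,scc[2]=?,scc[3]=3,scc[4]=?,scc[5]=0,scc[6]=1,scc[7]=?)
step 7: low=(low[0]=0,low[1]=0,low[2]=4,low[3]=5,low[4]=?,low[5]=2,low[6]=3,low[7]=4); scc=(scc[0]=2,scc[1]=2,scc[2]=4,scc[3]=3,scc[4]=?,scc[5]=0,scc[6]=1,scc[7]=4)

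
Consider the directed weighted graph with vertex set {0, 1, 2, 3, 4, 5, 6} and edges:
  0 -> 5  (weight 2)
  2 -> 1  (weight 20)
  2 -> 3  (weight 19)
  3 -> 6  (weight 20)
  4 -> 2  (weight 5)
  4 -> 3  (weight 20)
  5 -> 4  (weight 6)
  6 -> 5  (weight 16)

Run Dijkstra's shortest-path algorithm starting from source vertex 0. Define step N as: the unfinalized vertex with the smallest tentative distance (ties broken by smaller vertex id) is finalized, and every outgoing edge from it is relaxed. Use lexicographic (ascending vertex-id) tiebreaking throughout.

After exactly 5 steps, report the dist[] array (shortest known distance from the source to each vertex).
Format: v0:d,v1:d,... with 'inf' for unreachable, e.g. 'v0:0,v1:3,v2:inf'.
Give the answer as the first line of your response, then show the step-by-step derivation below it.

v0:0,v1:33,v2:13,v3:28,v4:8,v5:2,v6:48

step 1: dist = v0:0,v1:inf,v2:inf,v3:inf,v4:inf,v5:2,v6:inf
step 2: dist = v0:0,v1:inf,v2:inf,v3:inf,v4:8,v5:2,v6:inf
step 3: dist = v0:0,v1:inf,v2:13,v3:28,v4:8,v5:2,v6:inf
step 4: dist = v0:0,v1:33,v2:13,v3:28,v4:8,v5:2,v6:inf
step 5: dist = v0:0,v1:33,v2:13,v3:28,v4:8,v5:2,v6:48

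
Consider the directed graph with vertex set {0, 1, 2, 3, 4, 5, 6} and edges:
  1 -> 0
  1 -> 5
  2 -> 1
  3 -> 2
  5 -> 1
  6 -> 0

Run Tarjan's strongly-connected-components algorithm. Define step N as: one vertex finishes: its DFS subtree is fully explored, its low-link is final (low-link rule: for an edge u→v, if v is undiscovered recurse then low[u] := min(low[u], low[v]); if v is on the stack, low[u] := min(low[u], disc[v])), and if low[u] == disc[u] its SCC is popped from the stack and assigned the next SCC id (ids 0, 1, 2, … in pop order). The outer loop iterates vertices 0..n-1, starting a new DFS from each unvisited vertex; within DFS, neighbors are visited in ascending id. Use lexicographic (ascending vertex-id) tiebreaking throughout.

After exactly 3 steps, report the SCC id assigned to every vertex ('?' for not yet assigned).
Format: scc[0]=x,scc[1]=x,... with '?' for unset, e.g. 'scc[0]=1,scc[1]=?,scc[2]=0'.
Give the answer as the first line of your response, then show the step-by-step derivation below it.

scc[0]=0,scc[1]=1,scc[2]=?,scc[3]=?,scc[4]=?,scc[5]=1,scc[6]=?

step 1: low=(low[0]=0,low[1]=?,low[2]=?,low[3]=?,low[4]=?,low[5]=?,low[6]=?); scc=(scc[0]=0,scc[1]=?,scc[2]=?,scc[3]=?,scc[4]=?,scc[5]=?,scc[6]=?)
step 2: low=(low[0]=0,low[1]=1,low[2]=?,low[3]=?,low[4]=?,low[5]=1,low[6]=?); scc=(scc[0]=0,scc[1]=?,scc[2]=?,scc[3]=?,scc[4]=?,scc[5]=?,scc[6]=?)
step 3: low=(low[0]=0,low[1]=1,low[2]=?,low[3]=?,low[4]=?,low[5]=1,low[6]=?); scc=(scc[0]=0,scc[1]=1,scc[2]=?,scc[3]=?,scc[4]=?,scc[5]=1,scc[6]=?)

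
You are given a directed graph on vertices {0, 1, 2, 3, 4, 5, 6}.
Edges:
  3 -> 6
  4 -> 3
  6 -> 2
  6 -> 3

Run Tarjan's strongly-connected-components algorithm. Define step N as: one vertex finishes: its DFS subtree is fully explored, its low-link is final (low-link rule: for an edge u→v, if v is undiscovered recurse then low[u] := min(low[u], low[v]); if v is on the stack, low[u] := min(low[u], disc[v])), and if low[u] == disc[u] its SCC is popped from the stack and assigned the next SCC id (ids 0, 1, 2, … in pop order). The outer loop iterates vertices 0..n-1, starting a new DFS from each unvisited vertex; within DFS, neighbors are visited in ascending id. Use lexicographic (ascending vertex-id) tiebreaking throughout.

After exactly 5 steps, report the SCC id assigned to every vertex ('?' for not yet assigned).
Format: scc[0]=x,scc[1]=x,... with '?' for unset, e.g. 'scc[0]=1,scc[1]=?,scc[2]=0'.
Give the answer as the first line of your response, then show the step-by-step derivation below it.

scc[0]=0,scc[1]=1,scc[2]=2,scc[3]=3,scc[4]=?,scc[5]=?,scc[6]=3

step 1: low=(low[0]=0,low[1]=?,low[2]=?,low[3]=?,low[4]=?,low[5]=?,low[6]=?); scc=(scc[0]=0,scc[1]=?,scc[2]=?,scc[3]=?,scc[4]=?,scc[5]=?,scc[6]=?)
step 2: low=(low[0]=0,low[1]=1,low[2]=?,low[3]=?,low[4]=?,low[5]=?,low[6]=?); scc=(scc[0]=0,scc[1]=1,scc[2]=?,scc[3]=?,scc[4]=?,scc[5]=?,scc[6]=?)
step 3: low=(low[0]=0,low[1]=1,low[2]=2,low[3]=?,low[4]=?,low[5]=?,low[6]=?); scc=(scc[0]=0,scc[1]=1,scc[2]=2,scc[3]=?,scc[4]=?,scc[5]=?,scc[6]=?)
step 4: low=(low[0]=0,low[1]=1,low[2]=2,low[3]=3,low[4]=?,low[5]=?,low[6]=3); scc=(scc[0]=0,scc[1]=1,scc[2]=2,scc[3]=?,scc[4]=?,scc[5]=?,scc[6]=?)
step 5: low=(low[0]=0,low[1]=1,low[2]=2,low[3]=3,low[4]=?,low[5]=?,low[6]=3); scc=(scc[0]=0,scc[1]=1,scc[2]=2,scc[3]=3,scc[4]=?,scc[5]=?,scc[6]=3)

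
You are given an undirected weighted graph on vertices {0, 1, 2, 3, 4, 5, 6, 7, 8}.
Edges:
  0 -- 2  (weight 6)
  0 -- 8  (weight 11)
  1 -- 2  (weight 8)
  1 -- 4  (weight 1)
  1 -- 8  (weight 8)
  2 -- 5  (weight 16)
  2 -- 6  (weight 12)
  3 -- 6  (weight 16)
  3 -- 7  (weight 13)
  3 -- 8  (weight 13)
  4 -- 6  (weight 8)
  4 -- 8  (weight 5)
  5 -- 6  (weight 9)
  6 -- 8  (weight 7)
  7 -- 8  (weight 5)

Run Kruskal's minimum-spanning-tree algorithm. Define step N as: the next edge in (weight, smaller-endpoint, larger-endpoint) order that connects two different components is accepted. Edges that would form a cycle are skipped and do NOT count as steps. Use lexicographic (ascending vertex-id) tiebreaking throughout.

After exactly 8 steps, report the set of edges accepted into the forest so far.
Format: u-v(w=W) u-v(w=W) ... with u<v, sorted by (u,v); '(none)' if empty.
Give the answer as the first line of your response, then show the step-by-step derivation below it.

0-2(w=6) 1-2(w=8) 1-4(w=1) 3-7(w=13) 4-8(w=5) 5-6(w=9) 6-8(w=7) 7-8(w=5)

step 1: add edge 1-4 (w=1); MST = {1-4(w=1)}
step 2: add edge 4-8 (w=5); MST = {1-4(w=1) 4-8(w=5)}
step 3: add edge 7-8 (w=5); MST = {1-4(w=1) 4-8(w=5) 7-8(w=5)}
step 4: add edge 0-2 (w=6); MST = {0-2(w=6) 1-4(w=1) 4-8(w=5) 7-8(w=5)}
step 5: add edge 6-8 (w=7); MST = {0-2(w=6) 1-4(w=1) 4-8(w=5) 6-8(w=7) 7-8(w=5)}
step 6: add edge 1-2 (w=8); MST = {0-2(w=6) 1-2(w=8) 1-4(w=1) 4-8(w=5) 6-8(w=7) 7-8(w=5)}
step 7: add edge 5-6 (w=9); MST = {0-2(w=6) 1-2(w=8) 1-4(w=1) 4-8(w=5) 5-6(w=9) 6-8(w=7) 7-8(w=5)}
step 8: add edge 3-7 (w=13); MST = {0-2(w=6) 1-2(w=8) 1-4(w=1) 3-7(w=13) 4-8(w=5) 5-6(w=9) 6-8(w=7) 7-8(w=5)}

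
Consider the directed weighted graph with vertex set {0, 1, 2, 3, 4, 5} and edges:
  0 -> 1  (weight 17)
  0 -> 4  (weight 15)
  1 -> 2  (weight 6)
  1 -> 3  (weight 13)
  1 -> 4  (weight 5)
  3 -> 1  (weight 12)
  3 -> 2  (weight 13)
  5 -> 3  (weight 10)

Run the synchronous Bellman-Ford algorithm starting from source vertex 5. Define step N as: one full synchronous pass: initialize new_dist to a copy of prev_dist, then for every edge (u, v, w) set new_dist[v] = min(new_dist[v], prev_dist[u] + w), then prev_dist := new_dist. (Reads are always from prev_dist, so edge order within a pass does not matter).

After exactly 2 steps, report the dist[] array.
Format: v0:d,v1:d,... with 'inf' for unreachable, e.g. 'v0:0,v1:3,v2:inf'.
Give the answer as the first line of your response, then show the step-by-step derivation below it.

v0:inf,v1:22,v2:23,v3:10,v4:inf,v5:0

step 1: dist = v0:inf,v1:inf,v2:inf,v3:10,v4:inf,v5:0
step 2: dist = v0:inf,v1:22,v2:23,v3:10,v4:inf,v5:0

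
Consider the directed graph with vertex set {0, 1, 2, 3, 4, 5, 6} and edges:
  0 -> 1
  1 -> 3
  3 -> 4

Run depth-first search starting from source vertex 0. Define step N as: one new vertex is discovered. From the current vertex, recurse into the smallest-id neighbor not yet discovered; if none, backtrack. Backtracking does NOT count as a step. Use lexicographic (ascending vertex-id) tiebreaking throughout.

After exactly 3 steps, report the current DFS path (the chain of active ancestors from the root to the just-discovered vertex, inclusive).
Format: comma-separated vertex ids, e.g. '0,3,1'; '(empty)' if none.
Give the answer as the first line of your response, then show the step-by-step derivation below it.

0,1,3

step 1: discover 0; path=0; order=0
step 2: discover 1; path=0>1; order=0,1
step 3: discover 3; path=0>1>3; order=0,1,3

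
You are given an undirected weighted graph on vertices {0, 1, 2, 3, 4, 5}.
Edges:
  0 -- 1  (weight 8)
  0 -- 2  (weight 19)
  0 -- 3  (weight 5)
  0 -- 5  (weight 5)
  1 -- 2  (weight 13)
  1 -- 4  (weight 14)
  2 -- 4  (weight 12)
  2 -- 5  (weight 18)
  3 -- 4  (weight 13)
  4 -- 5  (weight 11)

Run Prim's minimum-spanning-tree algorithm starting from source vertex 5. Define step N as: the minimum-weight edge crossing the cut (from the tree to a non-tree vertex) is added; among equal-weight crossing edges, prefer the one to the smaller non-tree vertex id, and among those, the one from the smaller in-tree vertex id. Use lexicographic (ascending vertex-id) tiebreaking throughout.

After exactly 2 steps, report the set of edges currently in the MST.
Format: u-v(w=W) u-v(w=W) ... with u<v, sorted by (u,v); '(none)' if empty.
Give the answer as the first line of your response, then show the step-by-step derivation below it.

0-3(w=5) 0-5(w=5)

step 1: add edge 0-5 (w=5); MST = {0-5(w=5)}
step 2: add edge 0-3 (w=5); MST = {0-3(w=5) 0-5(w=5)}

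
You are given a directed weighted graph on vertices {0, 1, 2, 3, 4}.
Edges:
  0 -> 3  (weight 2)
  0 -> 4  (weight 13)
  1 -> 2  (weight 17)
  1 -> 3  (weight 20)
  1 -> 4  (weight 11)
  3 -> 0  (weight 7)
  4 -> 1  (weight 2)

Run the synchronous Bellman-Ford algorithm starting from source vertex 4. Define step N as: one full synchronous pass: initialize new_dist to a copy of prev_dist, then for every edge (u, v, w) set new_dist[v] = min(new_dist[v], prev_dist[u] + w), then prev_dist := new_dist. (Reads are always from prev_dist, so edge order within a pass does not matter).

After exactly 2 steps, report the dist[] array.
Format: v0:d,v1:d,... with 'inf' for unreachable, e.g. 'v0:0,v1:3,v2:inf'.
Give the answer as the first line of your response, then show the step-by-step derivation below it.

v0:inf,v1:2,v2:19,v3:22,v4:0

step 1: dist = v0:inf,v1:2,v2:inf,v3:inf,v4:0
step 2: dist = v0:inf,v1:2,v2:19,v3:22,v4:0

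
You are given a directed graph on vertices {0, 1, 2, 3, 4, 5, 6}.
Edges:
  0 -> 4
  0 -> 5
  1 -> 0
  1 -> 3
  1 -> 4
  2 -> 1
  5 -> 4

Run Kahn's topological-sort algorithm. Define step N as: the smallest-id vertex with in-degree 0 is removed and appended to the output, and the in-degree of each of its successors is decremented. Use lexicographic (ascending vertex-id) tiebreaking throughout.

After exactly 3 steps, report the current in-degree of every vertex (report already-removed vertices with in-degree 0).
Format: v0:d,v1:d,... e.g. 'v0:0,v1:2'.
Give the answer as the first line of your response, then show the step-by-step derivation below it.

v0:0,v1:0,v2:0,v3:0,v4:1,v5:0,v6:0

step 1: output 2; order=[2]; indeg=(1,0,0,1,3,1,0)
step 2: output 1; order=[2,1]; indeg=(0,0,0,0,2,1,0)
step 3: output 0; order=[2,1,0]; indeg=(0,0,0,0,1,0,0)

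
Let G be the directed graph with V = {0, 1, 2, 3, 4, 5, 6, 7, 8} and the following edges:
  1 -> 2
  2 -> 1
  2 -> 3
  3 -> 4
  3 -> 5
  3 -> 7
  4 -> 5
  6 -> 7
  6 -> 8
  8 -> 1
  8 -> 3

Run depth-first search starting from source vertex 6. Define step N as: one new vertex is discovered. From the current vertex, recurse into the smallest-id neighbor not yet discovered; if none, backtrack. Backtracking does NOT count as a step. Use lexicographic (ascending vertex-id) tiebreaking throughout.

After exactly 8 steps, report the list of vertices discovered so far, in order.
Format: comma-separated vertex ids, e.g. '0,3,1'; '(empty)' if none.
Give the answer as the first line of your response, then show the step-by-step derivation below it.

6,7,8,1,2,3,4,5

step 1: discover 6; path=6; order=6
step 2: discover 7; path=6>7; order=6,7
step 3: discover 8; path=6>8; order=6,7,8
step 4: discover 1; path=6>8>1; order=6,7,8,1
step 5: discover 2; path=6>8>1>2; order=6,7,8,1,2
step 6: discover 3; path=6>8>1>2>3; order=6,7,8,1,2,3
step 7: discover 4; path=6>8>1>2>3>4; order=6,7,8,1,2,3,4
step 8: discover 5; path=6>8>1>2>3>4>5; order=6,7,8,1,2,3,4,5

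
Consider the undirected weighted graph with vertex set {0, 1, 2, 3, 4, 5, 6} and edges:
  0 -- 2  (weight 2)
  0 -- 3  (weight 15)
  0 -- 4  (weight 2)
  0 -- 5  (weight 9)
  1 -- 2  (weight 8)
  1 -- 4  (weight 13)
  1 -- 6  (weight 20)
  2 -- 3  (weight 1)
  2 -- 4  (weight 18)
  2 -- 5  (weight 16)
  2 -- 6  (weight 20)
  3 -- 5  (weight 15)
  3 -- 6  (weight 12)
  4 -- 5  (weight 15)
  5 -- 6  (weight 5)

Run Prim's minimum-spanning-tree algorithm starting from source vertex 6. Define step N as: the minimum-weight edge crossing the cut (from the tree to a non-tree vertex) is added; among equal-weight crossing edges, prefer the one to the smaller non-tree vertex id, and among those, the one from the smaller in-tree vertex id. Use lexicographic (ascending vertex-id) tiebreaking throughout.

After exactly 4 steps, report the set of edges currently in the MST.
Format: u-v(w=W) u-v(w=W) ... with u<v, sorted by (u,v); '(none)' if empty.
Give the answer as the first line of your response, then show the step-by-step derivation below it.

0-2(w=2) 0-5(w=9) 2-3(w=1) 5-6(w=5)

step 1: add edge 5-6 (w=5); MST = {5-6(w=5)}
step 2: add edge 0-5 (w=9); MST = {0-5(w=9) 5-6(w=5)}
step 3: add edge 0-2 (w=2); MST = {0-2(w=2) 0-5(w=9) 5-6(w=5)}
step 4: add edge 2-3 (w=1); MST = {0-2(w=2) 0-5(w=9) 2-3(w=1) 5-6(w=5)}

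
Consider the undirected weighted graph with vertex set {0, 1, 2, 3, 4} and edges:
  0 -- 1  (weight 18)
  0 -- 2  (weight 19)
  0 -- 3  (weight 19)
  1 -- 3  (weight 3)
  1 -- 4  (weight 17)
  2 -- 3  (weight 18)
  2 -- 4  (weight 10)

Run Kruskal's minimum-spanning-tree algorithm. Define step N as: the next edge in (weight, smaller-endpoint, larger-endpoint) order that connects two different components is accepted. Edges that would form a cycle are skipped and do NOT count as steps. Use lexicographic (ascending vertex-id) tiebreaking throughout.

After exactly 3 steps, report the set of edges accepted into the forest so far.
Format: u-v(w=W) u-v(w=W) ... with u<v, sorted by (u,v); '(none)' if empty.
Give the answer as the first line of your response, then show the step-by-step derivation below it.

1-3(w=3) 1-4(w=17) 2-4(w=10)

step 1: add edge 1-3 (w=3); MST = {1-3(w=3)}
step 2: add edge 2-4 (w=10); MST = {1-3(w=3) 2-4(w=10)}
step 3: add edge 1-4 (w=17); MST = {1-3(w=3) 1-4(w=17) 2-4(w=10)}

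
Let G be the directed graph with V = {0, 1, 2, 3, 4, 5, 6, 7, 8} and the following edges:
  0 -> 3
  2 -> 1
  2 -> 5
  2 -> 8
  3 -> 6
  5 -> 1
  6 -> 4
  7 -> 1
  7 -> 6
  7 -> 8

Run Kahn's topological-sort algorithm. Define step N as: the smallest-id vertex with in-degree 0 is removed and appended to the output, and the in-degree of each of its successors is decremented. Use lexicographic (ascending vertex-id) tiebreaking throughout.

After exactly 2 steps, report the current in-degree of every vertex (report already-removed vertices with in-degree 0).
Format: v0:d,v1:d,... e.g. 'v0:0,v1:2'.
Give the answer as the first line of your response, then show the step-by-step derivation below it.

v0:0,v1:2,v2:0,v3:0,v4:1,v5:0,v6:2,v7:0,v8:1

step 1: output 0; order=[0]; indeg=(0,3,0,0,1,1,2,0,2)
step 2: output 2; order=[0,2]; indeg=(0,2,0,0,1,0,2,0,1)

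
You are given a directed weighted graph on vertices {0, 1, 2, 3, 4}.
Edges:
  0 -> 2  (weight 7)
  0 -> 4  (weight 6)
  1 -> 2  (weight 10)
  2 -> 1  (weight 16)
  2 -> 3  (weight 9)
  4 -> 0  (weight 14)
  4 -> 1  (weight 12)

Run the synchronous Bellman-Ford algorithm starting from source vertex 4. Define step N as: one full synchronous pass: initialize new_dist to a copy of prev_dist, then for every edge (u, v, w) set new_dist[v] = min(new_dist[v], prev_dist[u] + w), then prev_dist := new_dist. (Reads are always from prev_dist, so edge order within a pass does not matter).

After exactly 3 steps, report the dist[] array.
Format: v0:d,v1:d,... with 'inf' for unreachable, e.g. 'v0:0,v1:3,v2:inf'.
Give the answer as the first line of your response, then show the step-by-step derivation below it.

v0:14,v1:12,v2:21,v3:30,v4:0

step 1: dist = v0:14,v1:12,v2:inf,v3:inf,v4:0
step 2: dist = v0:14,v1:12,v2:21,v3:inf,v4:0
step 3: dist = v0:14,v1:12,v2:21,v3:30,v4:0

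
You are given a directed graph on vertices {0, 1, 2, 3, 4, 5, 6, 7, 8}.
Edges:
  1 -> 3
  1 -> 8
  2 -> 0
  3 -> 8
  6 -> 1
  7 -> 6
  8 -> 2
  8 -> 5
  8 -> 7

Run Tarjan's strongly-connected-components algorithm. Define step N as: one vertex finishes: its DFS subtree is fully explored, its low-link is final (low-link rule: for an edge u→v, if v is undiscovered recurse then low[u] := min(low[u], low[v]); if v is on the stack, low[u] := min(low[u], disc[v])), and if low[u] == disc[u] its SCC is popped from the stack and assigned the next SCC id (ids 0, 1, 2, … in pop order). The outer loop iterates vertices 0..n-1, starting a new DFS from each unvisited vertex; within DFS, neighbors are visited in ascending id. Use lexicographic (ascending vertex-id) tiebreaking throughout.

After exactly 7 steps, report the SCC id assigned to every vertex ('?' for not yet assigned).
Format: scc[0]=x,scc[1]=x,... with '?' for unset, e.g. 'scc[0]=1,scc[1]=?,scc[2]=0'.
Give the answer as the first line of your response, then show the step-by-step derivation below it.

scc[0]=0,scc[1]=?,scc[2]=1,scc[3]=?,scc[4]=?,scc[5]=2,scc[6]=?,scc[7]=?,scc[8]=?

step 1: low=(low[0]=0,low[1]=?,low[2]=?,low[3]=?,low[4]=?,low[5]=?,low[6]=?,low[7]=?,low[8]=?); scc=(scc[0]=0,scc[1]=?,scc[2]=?,scc[3]=?,scc[4]=?,scc[5]=?,scc[6]=?,scc[7]=?,scc[8]=?)
step 2: low=(low[0]=0,low[1]=1,low[2]=4,low[3]=2,low[4]=?,low[5]=?,low[6]=?,low[7]=?,low[8]=3); scc=(scc[0]=0,scc[1]=?,scc[2]=1,scc[3]=?,scc[4]=?,scc[5]=?,scc[6]=?,scc[7]=?,scc[8]=?)
step 3: low=(low[0]=0,low[1]=1,low[2]=4,low[3]=2,low[4]=?,low[5]=5,low[6]=?,low[7]=?,low[8]=3); scc=(scc[0]=0,scc[1]=?,scc[2]=1,scc[3]=?,scc[4]=?,scc[5]=2,scc[6]=?,scc[7]=?,scc[8]=?)
step 4: low=(low[0]=0,low[1]=1,low[2]=4,low[3]=2,low[4]=?,low[5]=5,low[6]=1,low[7]=6,low[8]=3); scc=(scc[0]=0,scc[1]=?,scc[2]=1,scc[3]=?,scc[4]=?,scc[5]=2,scc[6]=?,scc[7]=?,scc[8]=?)
step 5: low=(low[0]=0,low[1]=1,low[2]=4,low[3]=2,low[4]=?,low[5]=5,low[6]=1,low[7]=1,low[8]=3); scc=(scc[0]=0,scc[1]=?,scc[2]=1,scc[3]=?,scc[4]=?,scc[5]=2,scc[6]=?,scc[7]=?,scc[8]=?)
step 6: low=(low[0]=0,low[1]=1,low[2]=4,low[3]=2,low[4]=?,low[5]=5,low[6]=1,low[7]=1,low[8]=1); scc=(scc[0]=0,scc[1]=?,scc[2]=1,scc[3]=?,scc[4]=?,scc[5]=2,scc[6]=?,scc[7]=?,scc[8]=?)
step 7: low=(low[0]=0,low[1]=1,low[2]=4,low[3]=1,low[4]=?,low[5]=5,low[6]=1,low[7]=1,low[8]=1); scc=(scc[0]=0,scc[1]=?,scc[2]=1,scc[3]=?,scc[4]=?,scc[5]=2,scc[6]=?,scc[7]=?,scc[8]=?)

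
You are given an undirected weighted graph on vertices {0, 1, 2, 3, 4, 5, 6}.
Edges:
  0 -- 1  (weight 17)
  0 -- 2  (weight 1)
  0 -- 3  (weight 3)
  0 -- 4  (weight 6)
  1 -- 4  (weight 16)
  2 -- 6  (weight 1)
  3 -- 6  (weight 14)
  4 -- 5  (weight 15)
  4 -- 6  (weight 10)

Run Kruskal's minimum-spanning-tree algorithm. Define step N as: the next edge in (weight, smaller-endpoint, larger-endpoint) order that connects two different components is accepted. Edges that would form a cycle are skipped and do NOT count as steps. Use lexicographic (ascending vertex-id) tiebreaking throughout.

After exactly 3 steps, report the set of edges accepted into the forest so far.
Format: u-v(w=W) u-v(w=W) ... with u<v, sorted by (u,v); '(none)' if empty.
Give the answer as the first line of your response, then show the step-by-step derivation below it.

0-2(w=1) 0-3(w=3) 2-6(w=1)

step 1: add edge 0-2 (w=1); MST = {0-2(w=1)}
step 2: add edge 2-6 (w=1); MST = {0-2(w=1) 2-6(w=1)}
step 3: add edge 0-3 (w=3); MST = {0-2(w=1) 0-3(w=3) 2-6(w=1)}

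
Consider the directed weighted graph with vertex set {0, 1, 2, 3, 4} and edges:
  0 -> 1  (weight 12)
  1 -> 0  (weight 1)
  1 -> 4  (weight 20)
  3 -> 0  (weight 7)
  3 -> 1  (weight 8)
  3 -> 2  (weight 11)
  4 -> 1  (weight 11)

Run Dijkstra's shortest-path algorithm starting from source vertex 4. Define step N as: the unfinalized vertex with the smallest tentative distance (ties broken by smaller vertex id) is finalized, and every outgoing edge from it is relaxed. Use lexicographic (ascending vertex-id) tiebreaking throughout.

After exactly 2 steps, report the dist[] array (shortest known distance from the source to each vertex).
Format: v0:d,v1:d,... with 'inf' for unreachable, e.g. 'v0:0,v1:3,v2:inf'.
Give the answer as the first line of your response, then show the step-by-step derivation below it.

v0:12,v1:11,v2:inf,v3:inf,v4:0

step 1: dist = v0:inf,v1:11,v2:inf,v3:inf,v4:0
step 2: dist = v0:12,v1:11,v2:inf,v3:inf,v4:0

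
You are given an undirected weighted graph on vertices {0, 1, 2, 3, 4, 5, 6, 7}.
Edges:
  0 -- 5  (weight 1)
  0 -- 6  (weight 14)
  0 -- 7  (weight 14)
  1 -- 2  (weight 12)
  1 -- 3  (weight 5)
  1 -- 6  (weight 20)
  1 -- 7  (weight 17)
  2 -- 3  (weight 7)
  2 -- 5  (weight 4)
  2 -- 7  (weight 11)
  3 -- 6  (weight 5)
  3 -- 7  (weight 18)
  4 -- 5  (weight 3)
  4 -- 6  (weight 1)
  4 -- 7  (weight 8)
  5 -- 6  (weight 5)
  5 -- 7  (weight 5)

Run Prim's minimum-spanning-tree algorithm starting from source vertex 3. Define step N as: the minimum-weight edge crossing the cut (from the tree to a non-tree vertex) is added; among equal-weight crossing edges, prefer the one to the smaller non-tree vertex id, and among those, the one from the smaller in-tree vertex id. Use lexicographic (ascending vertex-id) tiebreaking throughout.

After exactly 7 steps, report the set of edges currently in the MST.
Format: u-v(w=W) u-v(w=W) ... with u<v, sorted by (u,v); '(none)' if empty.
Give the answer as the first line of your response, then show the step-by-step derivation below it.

0-5(w=1) 1-3(w=5) 2-5(w=4) 3-6(w=5) 4-5(w=3) 4-6(w=1) 5-7(w=5)

step 1: add edge 1-3 (w=5); MST = {1-3(w=5)}
step 2: add edge 3-6 (w=5); MST = {1-3(w=5) 3-6(w=5)}
step 3: add edge 4-6 (w=1); MST = {1-3(w=5) 3-6(w=5) 4-6(w=1)}
step 4: add edge 4-5 (w=3); MST = {1-3(w=5) 3-6(w=5) 4-5(w=3) 4-6(w=1)}
step 5: add edge 0-5 (w=1); MST = {0-5(w=1) 1-3(w=5) 3-6(w=5) 4-5(w=3) 4-6(w=1)}
step 6: add edge 2-5 (w=4); MST = {0-5(w=1) 1-3(w=5) 2-5(w=4) 3-6(w=5) 4-5(w=3) 4-6(w=1)}
step 7: add edge 5-7 (w=5); MST = {0-5(w=1) 1-3(w=5) 2-5(w=4) 3-6(w=5) 4-5(w=3) 4-6(w=1) 5-7(w=5)}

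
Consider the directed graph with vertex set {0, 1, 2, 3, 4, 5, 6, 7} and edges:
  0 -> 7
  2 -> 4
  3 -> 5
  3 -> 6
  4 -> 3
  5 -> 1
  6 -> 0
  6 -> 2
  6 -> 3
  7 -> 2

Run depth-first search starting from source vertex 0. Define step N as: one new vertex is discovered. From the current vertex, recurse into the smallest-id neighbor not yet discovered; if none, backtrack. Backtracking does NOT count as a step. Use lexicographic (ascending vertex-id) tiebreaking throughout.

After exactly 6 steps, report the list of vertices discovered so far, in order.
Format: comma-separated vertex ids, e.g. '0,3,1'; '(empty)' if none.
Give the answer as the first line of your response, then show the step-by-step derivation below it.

0,7,2,4,3,5

step 1: discover 0; path=0; order=0
step 2: discover 7; path=0>7; order=0,7
step 3: discover 2; path=0>7>2; order=0,7,2
step 4: discover 4; path=0>7>2>4; order=0,7,2,4
step 5: discover 3; path=0>7>2>4>3; order=0,7,2,4,3
step 6: discover 5; path=0>7>2>4>3>5; order=0,7,2,4,3,5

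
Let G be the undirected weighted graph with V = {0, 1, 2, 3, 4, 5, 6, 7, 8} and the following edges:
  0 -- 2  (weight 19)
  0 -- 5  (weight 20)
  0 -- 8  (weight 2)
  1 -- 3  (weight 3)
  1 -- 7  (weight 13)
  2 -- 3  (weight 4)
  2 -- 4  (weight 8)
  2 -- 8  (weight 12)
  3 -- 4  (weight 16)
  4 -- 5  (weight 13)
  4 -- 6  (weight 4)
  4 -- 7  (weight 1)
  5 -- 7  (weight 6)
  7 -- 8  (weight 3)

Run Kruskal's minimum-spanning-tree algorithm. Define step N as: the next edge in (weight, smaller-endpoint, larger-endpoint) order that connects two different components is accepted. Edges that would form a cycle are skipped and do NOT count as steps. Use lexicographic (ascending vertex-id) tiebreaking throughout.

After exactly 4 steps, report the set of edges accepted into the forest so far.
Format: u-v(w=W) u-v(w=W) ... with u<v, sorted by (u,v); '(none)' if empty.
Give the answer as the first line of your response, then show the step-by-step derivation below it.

0-8(w=2) 1-3(w=3) 4-7(w=1) 7-8(w=3)

step 1: add edge 4-7 (w=1); MST = {4-7(w=1)}
step 2: add edge 0-8 (w=2); MST = {0-8(w=2) 4-7(w=1)}
step 3: add edge 1-3 (w=3); MST = {0-8(w=2) 1-3(w=3) 4-7(w=1)}
step 4: add edge 7-8 (w=3); MST = {0-8(w=2) 1-3(w=3) 4-7(w=1) 7-8(w=3)}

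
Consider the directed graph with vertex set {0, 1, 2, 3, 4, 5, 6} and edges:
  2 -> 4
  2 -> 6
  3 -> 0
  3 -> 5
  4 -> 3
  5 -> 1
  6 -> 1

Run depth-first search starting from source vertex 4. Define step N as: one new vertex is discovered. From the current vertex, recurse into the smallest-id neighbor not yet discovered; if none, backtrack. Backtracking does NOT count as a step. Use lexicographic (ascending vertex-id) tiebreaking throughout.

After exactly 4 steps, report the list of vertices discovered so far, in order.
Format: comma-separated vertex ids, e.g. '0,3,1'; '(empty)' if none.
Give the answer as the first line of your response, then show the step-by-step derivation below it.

4,3,0,5

step 1: discover 4; path=4; order=4
step 2: discover 3; path=4>3; order=4,3
step 3: discover 0; path=4>3>0; order=4,3,0
step 4: discover 5; path=4>3>5; order=4,3,0,5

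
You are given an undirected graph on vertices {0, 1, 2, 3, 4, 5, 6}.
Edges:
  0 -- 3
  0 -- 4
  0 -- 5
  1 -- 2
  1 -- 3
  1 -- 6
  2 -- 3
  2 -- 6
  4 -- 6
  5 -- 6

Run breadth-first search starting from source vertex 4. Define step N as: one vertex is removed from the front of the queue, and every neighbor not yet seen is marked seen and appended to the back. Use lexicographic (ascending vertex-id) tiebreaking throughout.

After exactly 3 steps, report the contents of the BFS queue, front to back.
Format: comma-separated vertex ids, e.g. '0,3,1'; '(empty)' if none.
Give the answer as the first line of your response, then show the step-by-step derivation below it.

3,5,1,2

step 1: dequeue 4; queue=[0,6]; order=4
step 2: dequeue 0; queue=[6,3,5]; order=4,0
step 3: dequeue 6; queue=[3,5,1,2]; order=4,0,6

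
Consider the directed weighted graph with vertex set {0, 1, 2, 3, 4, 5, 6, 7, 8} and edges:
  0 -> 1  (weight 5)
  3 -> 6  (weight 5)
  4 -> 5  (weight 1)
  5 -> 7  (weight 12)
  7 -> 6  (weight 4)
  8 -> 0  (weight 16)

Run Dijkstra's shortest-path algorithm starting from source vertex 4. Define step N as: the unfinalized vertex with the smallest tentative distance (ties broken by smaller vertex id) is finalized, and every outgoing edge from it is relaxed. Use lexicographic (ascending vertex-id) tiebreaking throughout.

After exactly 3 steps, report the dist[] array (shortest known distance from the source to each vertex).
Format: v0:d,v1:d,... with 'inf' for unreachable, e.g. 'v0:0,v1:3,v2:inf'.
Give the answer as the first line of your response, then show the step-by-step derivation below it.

v0:inf,v1:inf,v2:inf,v3:inf,v4:0,v5:1,v6:17,v7:13,v8:inf

step 1: dist = v0:inf,v1:inf,v2:inf,v3:inf,v4:0,v5:1,v6:inf,v7:inf,v8:inf
step 2: dist = v0:inf,v1:inf,v2:inf,v3:inf,v4:0,v5:1,v6:inf,v7:13,v8:inf
step 3: dist = v0:inf,v1:inf,v2:inf,v3:inf,v4:0,v5:1,v6:17,v7:13,v8:inf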